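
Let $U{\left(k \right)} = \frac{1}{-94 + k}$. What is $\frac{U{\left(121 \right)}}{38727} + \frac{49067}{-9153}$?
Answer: $- \frac{633405790}{118156077} \approx -5.3608$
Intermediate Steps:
$\frac{U{\left(121 \right)}}{38727} + \frac{49067}{-9153} = \frac{1}{\left(-94 + 121\right) 38727} + \frac{49067}{-9153} = \frac{1}{27} \cdot \frac{1}{38727} + 49067 \left(- \frac{1}{9153}\right) = \frac{1}{27} \cdot \frac{1}{38727} - \frac{49067}{9153} = \frac{1}{1045629} - \frac{49067}{9153} = - \frac{633405790}{118156077}$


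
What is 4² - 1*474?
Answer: -458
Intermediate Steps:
4² - 1*474 = 16 - 474 = -458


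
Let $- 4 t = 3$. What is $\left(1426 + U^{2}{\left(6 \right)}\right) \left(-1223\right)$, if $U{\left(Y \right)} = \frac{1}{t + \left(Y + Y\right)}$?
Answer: $- \frac{3531615518}{2025} \approx -1.744 \cdot 10^{6}$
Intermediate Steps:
$t = - \frac{3}{4}$ ($t = \left(- \frac{1}{4}\right) 3 = - \frac{3}{4} \approx -0.75$)
$U{\left(Y \right)} = \frac{1}{- \frac{3}{4} + 2 Y}$ ($U{\left(Y \right)} = \frac{1}{- \frac{3}{4} + \left(Y + Y\right)} = \frac{1}{- \frac{3}{4} + 2 Y}$)
$\left(1426 + U^{2}{\left(6 \right)}\right) \left(-1223\right) = \left(1426 + \left(\frac{4}{-3 + 8 \cdot 6}\right)^{2}\right) \left(-1223\right) = \left(1426 + \left(\frac{4}{-3 + 48}\right)^{2}\right) \left(-1223\right) = \left(1426 + \left(\frac{4}{45}\right)^{2}\right) \left(-1223\right) = \left(1426 + \frac{16}{2025}\right) \left(-1223\right) = \frac{2887666}{2025} \left(-1223\right) = - \frac{3531615518}{2025}$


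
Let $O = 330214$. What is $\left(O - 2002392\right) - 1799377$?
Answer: $-3471555$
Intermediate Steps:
$\left(O - 2002392\right) - 1799377 = \left(330214 - 2002392\right) - 1799377 = -1672178 - 1799377 = -3471555$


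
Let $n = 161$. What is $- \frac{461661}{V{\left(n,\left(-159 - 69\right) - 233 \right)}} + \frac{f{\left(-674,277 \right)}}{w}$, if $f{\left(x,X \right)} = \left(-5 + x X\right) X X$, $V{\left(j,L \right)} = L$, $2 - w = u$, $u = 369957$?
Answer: $\frac{6774865193762}{170549255} \approx 39724.0$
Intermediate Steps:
$w = -369955$ ($w = 2 - 369957 = -369955$)
$f{\left(x,X \right)} = X^{2} \left(-5 + X x\right)$ ($f{\left(x,X \right)} = \left(-5 + X x\right) X X = X \left(-5 + X x\right) X = X^{2} \left(-5 + X x\right)$)
$- \frac{461661}{V{\left(n,\left(-159 - 69\right) - 233 \right)}} + \frac{f{\left(-674,277 \right)}}{w} = - \frac{461661}{\left(-159 - 69\right) - 233} + \frac{277^{2} \left(-5 + 277 \left(-674\right)\right)}{-369955} = - \frac{461661}{-228 - 233} + 76729 \left(-5 - 186698\right) \left(- \frac{1}{369955}\right) = - \frac{461661}{-461} + 76729 \left(-186703\right) \left(- \frac{1}{369955}\right) = \left(-461661\right) \left(- \frac{1}{461}\right) - - \frac{14325534487}{369955} = \frac{461661}{461} + \frac{14325534487}{369955} = \frac{6774865193762}{170549255}$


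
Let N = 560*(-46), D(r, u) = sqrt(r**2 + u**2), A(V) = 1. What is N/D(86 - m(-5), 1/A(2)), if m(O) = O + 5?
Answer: -25760*sqrt(7397)/7397 ≈ -299.51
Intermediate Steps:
m(O) = 5 + O
N = -25760
N/D(86 - m(-5), 1/A(2)) = -25760/sqrt((86 - (5 - 5))**2 + (1/1)**2) = -25760/sqrt((86 - 1*0)**2 + 1**2) = -25760/sqrt((86 + 0)**2 + 1) = -25760/sqrt(86**2 + 1) = -25760/sqrt(7396 + 1) = -25760*sqrt(7397)/7397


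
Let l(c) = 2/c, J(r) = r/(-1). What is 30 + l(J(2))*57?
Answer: -27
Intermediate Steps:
J(r) = -r (J(r) = r*(-1) = -r)
30 + l(J(2))*57 = 30 + (2/((-1*2)))*57 = 30 + (2/(-2))*57 = 30 + (2*(-½))*57 = 30 - 1*57 = 30 - 57 = -27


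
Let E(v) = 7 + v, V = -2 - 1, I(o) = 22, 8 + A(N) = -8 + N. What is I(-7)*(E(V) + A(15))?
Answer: 66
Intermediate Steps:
A(N) = -16 + N (A(N) = -8 + (-8 + N) = -16 + N)
V = -3
I(-7)*(E(V) + A(15)) = 22*((7 - 3) + (-16 + 15)) = 22*(4 - 1) = 22*3 = 66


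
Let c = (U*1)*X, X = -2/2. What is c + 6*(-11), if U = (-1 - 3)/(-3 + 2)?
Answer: -70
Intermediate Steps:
X = -1 (X = -2*1/2 = -1)
U = 4 (U = -4/(-1) = -4*(-1) = 4)
c = -4 (c = (4*1)*(-1) = 4*(-1) = -4)
c + 6*(-11) = -4 + 6*(-11) = -4 - 66 = -70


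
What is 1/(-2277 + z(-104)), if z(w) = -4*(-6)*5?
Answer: -1/2157 ≈ -0.00046361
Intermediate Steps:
z(w) = 120 (z(w) = 24*5 = 120)
1/(-2277 + z(-104)) = 1/(-2277 + 120) = 1/(-2157) = -1/2157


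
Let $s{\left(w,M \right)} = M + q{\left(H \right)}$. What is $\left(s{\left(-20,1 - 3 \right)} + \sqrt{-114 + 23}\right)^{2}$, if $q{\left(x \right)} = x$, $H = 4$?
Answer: $\left(2 + i \sqrt{91}\right)^{2} \approx -87.0 + 38.158 i$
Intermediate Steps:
$s{\left(w,M \right)} = 4 + M$ ($s{\left(w,M \right)} = M + 4 = 4 + M$)
$\left(s{\left(-20,1 - 3 \right)} + \sqrt{-114 + 23}\right)^{2} = \left(\left(4 + \left(1 - 3\right)\right) + \sqrt{-114 + 23}\right)^{2} = \left(\left(4 - 2\right) + \sqrt{-91}\right)^{2} = \left(2 + i \sqrt{91}\right)^{2}$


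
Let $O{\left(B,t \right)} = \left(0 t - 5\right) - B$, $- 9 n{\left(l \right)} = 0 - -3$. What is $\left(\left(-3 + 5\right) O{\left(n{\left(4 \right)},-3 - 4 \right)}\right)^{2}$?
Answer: $\frac{784}{9} \approx 87.111$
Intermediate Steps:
$n{\left(l \right)} = - \frac{1}{3}$ ($n{\left(l \right)} = - \frac{0 - -3}{9} = - \frac{0 + 3}{9} = \left(- \frac{1}{9}\right) 3 = - \frac{1}{3}$)
$O{\left(B,t \right)} = -5 - B$ ($O{\left(B,t \right)} = \left(0 - 5\right) - B = -5 - B$)
$\left(\left(-3 + 5\right) O{\left(n{\left(4 \right)},-3 - 4 \right)}\right)^{2} = \left(\left(-3 + 5\right) \left(-5 - - \frac{1}{3}\right)\right)^{2} = \left(2 \left(-5 + \frac{1}{3}\right)\right)^{2} = \left(2 \left(- \frac{14}{3}\right)\right)^{2} = \left(- \frac{28}{3}\right)^{2} = \frac{784}{9}$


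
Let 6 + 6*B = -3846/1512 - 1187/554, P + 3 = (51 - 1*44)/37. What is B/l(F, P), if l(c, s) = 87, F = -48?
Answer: -745943/36437688 ≈ -0.020472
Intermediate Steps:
P = -104/37 (P = -3 + (51 - 1*44)/37 = -3 + (51 - 44)*(1/37) = -3 + 7*(1/37) = -3 + 7/37 = -104/37 ≈ -2.8108)
B = -745943/418824 (B = -1 + (-3846/1512 - 1187/554)/6 = -1 + (-3846*1/1512 - 1187*1/554)/6 = -1 + (-641/252 - 1187/554)/6 = -1 + (1/6)*(-327119/69804) = -1 - 327119/418824 = -745943/418824 ≈ -1.7810)
B/l(F, P) = -745943/418824/87 = -745943/418824*1/87 = -745943/36437688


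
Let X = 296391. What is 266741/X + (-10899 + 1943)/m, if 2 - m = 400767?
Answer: 109554934661/118783139115 ≈ 0.92231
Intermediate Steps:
m = -400765 (m = 2 - 1*400767 = 2 - 400767 = -400765)
266741/X + (-10899 + 1943)/m = 266741/296391 + (-10899 + 1943)/(-400765) = 266741*(1/296391) - 8956*(-1/400765) = 266741/296391 + 8956/400765 = 109554934661/118783139115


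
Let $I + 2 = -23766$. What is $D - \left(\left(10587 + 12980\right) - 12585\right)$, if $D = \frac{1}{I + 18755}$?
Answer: $- \frac{55052767}{5013} \approx -10982.0$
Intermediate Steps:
$I = -23768$ ($I = -2 - 23766 = -23768$)
$D = - \frac{1}{5013}$ ($D = \frac{1}{-23768 + 18755} = \frac{1}{-5013} = - \frac{1}{5013} \approx -0.00019948$)
$D - \left(\left(10587 + 12980\right) - 12585\right) = - \frac{1}{5013} - \left(\left(10587 + 12980\right) - 12585\right) = - \frac{1}{5013} - \left(23567 - 12585\right) = - \frac{1}{5013} - 10982 = - \frac{55052767}{5013}$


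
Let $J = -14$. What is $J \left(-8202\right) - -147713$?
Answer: $262541$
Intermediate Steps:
$J \left(-8202\right) - -147713 = \left(-14\right) \left(-8202\right) - -147713 = 114828 + 147713 = 262541$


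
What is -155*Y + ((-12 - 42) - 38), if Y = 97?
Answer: -15127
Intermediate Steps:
-155*Y + ((-12 - 42) - 38) = -155*97 + ((-12 - 42) - 38) = -15035 + (-54 - 38) = -15035 - 92 = -15127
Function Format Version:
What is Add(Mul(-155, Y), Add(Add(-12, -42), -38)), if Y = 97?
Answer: -15127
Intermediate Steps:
Add(Mul(-155, Y), Add(Add(-12, -42), -38)) = Add(Mul(-155, 97), Add(Add(-12, -42), -38)) = Add(-15035, Add(-54, -38)) = Add(-15035, -92) = -15127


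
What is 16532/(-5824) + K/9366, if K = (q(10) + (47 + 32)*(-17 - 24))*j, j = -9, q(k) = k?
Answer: 85789/324688 ≈ 0.26422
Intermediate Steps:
K = 29061 (K = (10 + (47 + 32)*(-17 - 24))*(-9) = (10 + 79*(-41))*(-9) = (10 - 3239)*(-9) = -3229*(-9) = 29061)
16532/(-5824) + K/9366 = 16532/(-5824) + 29061/9366 = 16532*(-1/5824) + 29061*(1/9366) = -4133/1456 + 9687/3122 = 85789/324688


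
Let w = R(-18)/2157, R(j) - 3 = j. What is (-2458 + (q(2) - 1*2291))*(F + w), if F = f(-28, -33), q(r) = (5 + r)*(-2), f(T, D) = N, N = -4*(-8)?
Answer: -109563289/719 ≈ -1.5238e+5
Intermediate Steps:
R(j) = 3 + j
N = 32
f(T, D) = 32
q(r) = -10 - 2*r
F = 32
w = -5/719 (w = (3 - 18)/2157 = -15*1/2157 = -5/719 ≈ -0.0069541)
(-2458 + (q(2) - 1*2291))*(F + w) = (-2458 + ((-10 - 2*2) - 1*2291))*(32 - 5/719) = (-2458 + ((-10 - 4) - 2291))*(23003/719) = (-2458 + (-14 - 2291))*(23003/719) = (-2458 - 2305)*(23003/719) = -4763*23003/719 = -109563289/719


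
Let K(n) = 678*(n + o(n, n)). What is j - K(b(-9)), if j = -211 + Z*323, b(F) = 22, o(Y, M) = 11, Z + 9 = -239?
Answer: -102689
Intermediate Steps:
Z = -248 (Z = -9 - 239 = -248)
K(n) = 7458 + 678*n (K(n) = 678*(n + 11) = 678*(11 + n) = 7458 + 678*n)
j = -80315 (j = -211 - 248*323 = -211 - 80104 = -80315)
j - K(b(-9)) = -80315 - (7458 + 678*22) = -80315 - (7458 + 14916) = -80315 - 1*22374 = -80315 - 22374 = -102689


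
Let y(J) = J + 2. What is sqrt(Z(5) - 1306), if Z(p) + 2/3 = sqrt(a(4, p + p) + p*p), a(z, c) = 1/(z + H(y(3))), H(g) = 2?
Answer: sqrt(-47040 + 6*sqrt(906))/6 ≈ 36.078*I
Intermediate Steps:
y(J) = 2 + J
a(z, c) = 1/(2 + z) (a(z, c) = 1/(z + 2) = 1/(2 + z))
Z(p) = -2/3 + sqrt(1/6 + p**2) (Z(p) = -2/3 + sqrt(1/(2 + 4) + p*p) = -2/3 + sqrt(1/6 + p**2))
sqrt(Z(5) - 1306) = sqrt((-2/3 + sqrt(6 + 36*5**2)/6) - 1306) = sqrt((-2/3 + sqrt(6 + 36*25)/6) - 1306) = sqrt((-2/3 + sqrt(6 + 900)/6) - 1306) = sqrt((-2/3 + sqrt(906)/6) - 1306) = sqrt(-3920/3 + sqrt(906)/6)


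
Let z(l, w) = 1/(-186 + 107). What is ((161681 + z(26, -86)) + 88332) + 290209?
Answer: 42677537/79 ≈ 5.4022e+5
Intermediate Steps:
z(l, w) = -1/79 (z(l, w) = 1/(-79) = -1/79)
((161681 + z(26, -86)) + 88332) + 290209 = ((161681 - 1/79) + 88332) + 290209 = (12772798/79 + 88332) + 290209 = 19751026/79 + 290209 = 42677537/79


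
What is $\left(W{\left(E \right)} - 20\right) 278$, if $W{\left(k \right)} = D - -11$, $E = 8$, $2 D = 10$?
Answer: $-1112$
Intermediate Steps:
$D = 5$ ($D = \frac{1}{2} \cdot 10 = 5$)
$W{\left(k \right)} = 16$ ($W{\left(k \right)} = 5 - -11 = 5 + 11 = 16$)
$\left(W{\left(E \right)} - 20\right) 278 = \left(16 - 20\right) 278 = \left(-4\right) 278 = -1112$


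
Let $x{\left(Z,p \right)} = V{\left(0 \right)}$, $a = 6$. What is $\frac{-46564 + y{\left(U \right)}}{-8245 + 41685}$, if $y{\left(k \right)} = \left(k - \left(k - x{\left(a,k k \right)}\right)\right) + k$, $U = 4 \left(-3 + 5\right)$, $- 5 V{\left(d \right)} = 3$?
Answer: $- \frac{232783}{167200} \approx -1.3922$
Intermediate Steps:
$V{\left(d \right)} = - \frac{3}{5}$ ($V{\left(d \right)} = \left(- \frac{1}{5}\right) 3 = - \frac{3}{5}$)
$x{\left(Z,p \right)} = - \frac{3}{5}$
$U = 8$ ($U = 4 \cdot 2 = 8$)
$y{\left(k \right)} = - \frac{3}{5} + k$ ($y{\left(k \right)} = \left(k - \left(\frac{3}{5} + k\right)\right) + k = - \frac{3}{5} + k$)
$\frac{-46564 + y{\left(U \right)}}{-8245 + 41685} = \frac{-46564 + \left(- \frac{3}{5} + 8\right)}{-8245 + 41685} = \frac{-46564 + \frac{37}{5}}{33440} = \left(- \frac{232783}{5}\right) \frac{1}{33440} = - \frac{232783}{167200}$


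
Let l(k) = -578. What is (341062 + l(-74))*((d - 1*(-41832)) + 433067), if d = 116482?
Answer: 201355768404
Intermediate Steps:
(341062 + l(-74))*((d - 1*(-41832)) + 433067) = (341062 - 578)*((116482 - 1*(-41832)) + 433067) = 340484*((116482 + 41832) + 433067) = 340484*(158314 + 433067) = 340484*591381 = 201355768404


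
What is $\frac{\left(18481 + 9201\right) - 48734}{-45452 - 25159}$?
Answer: $\frac{21052}{70611} \approx 0.29814$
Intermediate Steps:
$\frac{\left(18481 + 9201\right) - 48734}{-45452 - 25159} = \frac{27682 - 48734}{-70611} = \left(-21052\right) \left(- \frac{1}{70611}\right) = \frac{21052}{70611}$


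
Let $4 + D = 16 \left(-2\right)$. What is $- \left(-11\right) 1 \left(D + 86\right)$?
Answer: $550$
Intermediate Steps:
$D = -36$ ($D = -4 + 16 \left(-2\right) = -4 - 32 = -36$)
$- \left(-11\right) 1 \left(D + 86\right) = - \left(-11\right) 1 \left(-36 + 86\right) = - \left(-11\right) 50 = \left(-1\right) \left(-550\right) = 550$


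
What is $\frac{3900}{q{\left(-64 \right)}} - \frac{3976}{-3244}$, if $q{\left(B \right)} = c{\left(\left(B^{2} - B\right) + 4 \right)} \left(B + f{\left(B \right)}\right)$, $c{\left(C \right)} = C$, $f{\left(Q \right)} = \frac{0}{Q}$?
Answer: $\frac{21811177}{18010688} \approx 1.211$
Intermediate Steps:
$f{\left(Q \right)} = 0$
$q{\left(B \right)} = B \left(4 + B^{2} - B\right)$ ($q{\left(B \right)} = \left(\left(B^{2} - B\right) + 4\right) \left(B + 0\right) = \left(4 + B^{2} - B\right) B = B \left(4 + B^{2} - B\right)$)
$\frac{3900}{q{\left(-64 \right)}} - \frac{3976}{-3244} = \frac{3900}{\left(-64\right) \left(4 + \left(-64\right)^{2} - -64\right)} - \frac{3976}{-3244} = \frac{3900}{\left(-64\right) \left(4 + 4096 + 64\right)} - - \frac{994}{811} = \frac{3900}{\left(-64\right) 4164} + \frac{994}{811} = \frac{3900}{-266496} + \frac{994}{811} = 3900 \left(- \frac{1}{266496}\right) + \frac{994}{811} = - \frac{325}{22208} + \frac{994}{811} = \frac{21811177}{18010688}$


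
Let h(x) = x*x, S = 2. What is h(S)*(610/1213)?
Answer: 2440/1213 ≈ 2.0115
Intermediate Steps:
h(x) = x²
h(S)*(610/1213) = 2²*(610/1213) = 4*(610*(1/1213)) = 4*(610/1213) = 2440/1213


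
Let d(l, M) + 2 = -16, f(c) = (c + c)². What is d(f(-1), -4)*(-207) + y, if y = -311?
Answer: 3415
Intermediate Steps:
f(c) = 4*c² (f(c) = (2*c)² = 4*c²)
d(l, M) = -18 (d(l, M) = -2 - 16 = -18)
d(f(-1), -4)*(-207) + y = -18*(-207) - 311 = 3726 - 311 = 3415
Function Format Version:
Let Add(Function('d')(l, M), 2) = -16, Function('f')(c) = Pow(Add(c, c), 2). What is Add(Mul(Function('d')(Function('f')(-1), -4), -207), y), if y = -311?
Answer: 3415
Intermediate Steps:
Function('f')(c) = Mul(4, Pow(c, 2)) (Function('f')(c) = Pow(Mul(2, c), 2) = Mul(4, Pow(c, 2)))
Function('d')(l, M) = -18 (Function('d')(l, M) = Add(-2, -16) = -18)
Add(Mul(Function('d')(Function('f')(-1), -4), -207), y) = Add(Mul(-18, -207), -311) = Add(3726, -311) = 3415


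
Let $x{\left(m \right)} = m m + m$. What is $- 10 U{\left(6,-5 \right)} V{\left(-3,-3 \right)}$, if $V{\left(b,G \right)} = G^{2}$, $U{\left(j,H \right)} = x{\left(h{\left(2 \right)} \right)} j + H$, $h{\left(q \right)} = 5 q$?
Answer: $-58950$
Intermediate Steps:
$x{\left(m \right)} = m + m^{2}$ ($x{\left(m \right)} = m^{2} + m = m + m^{2}$)
$U{\left(j,H \right)} = H + 110 j$ ($U{\left(j,H \right)} = 5 \cdot 2 \left(1 + 5 \cdot 2\right) j + H = 10 \left(1 + 10\right) j + H = 10 \cdot 11 j + H = 110 j + H = H + 110 j$)
$- 10 U{\left(6,-5 \right)} V{\left(-3,-3 \right)} = - 10 \left(-5 + 110 \cdot 6\right) \left(-3\right)^{2} = - 10 \left(-5 + 660\right) 9 = \left(-10\right) 655 \cdot 9 = \left(-6550\right) 9 = -58950$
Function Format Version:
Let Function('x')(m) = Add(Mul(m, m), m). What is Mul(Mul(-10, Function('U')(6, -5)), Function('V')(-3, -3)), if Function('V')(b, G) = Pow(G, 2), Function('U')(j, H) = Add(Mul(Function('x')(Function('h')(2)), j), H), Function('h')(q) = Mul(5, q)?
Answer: -58950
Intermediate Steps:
Function('x')(m) = Add(m, Pow(m, 2)) (Function('x')(m) = Add(Pow(m, 2), m) = Add(m, Pow(m, 2)))
Function('U')(j, H) = Add(H, Mul(110, j)) (Function('U')(j, H) = Add(Mul(Mul(Mul(5, 2), Add(1, Mul(5, 2))), j), H) = Add(Mul(Mul(10, Add(1, 10)), j), H) = Add(Mul(Mul(10, 11), j), H) = Add(Mul(110, j), H) = Add(H, Mul(110, j)))
Mul(Mul(-10, Function('U')(6, -5)), Function('V')(-3, -3)) = Mul(Mul(-10, Add(-5, Mul(110, 6))), Pow(-3, 2)) = Mul(Mul(-10, Add(-5, 660)), 9) = Mul(Mul(-10, 655), 9) = Mul(-6550, 9) = -58950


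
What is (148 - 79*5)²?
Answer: 61009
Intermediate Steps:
(148 - 79*5)² = (148 - 395)² = (-247)² = 61009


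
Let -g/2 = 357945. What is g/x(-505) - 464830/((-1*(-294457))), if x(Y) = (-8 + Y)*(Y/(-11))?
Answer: 146557723672/5085566847 ≈ 28.818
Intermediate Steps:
x(Y) = -Y*(-8 + Y)/11 (x(Y) = (-8 + Y)*(Y*(-1/11)) = (-8 + Y)*(-Y/11) = -Y*(-8 + Y)/11)
g = -715890 (g = -2*357945 = -715890)
g/x(-505) - 464830/((-1*(-294457))) = -715890*(-11/(505*(8 - 1*(-505)))) - 464830/((-1*(-294457))) = -715890*(-11/(505*(8 + 505))) - 464830/294457 = -715890/((1/11)*(-505)*513) - 464830*1/294457 = -715890/(-259065/11) - 464830/294457 = -715890*(-11/259065) - 464830/294457 = 524986/17271 - 464830/294457 = 146557723672/5085566847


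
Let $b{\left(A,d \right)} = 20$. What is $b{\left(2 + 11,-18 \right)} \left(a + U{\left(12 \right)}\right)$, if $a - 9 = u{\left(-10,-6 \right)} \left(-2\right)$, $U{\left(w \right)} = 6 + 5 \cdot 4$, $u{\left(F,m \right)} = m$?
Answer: $940$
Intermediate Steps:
$U{\left(w \right)} = 26$ ($U{\left(w \right)} = 6 + 20 = 26$)
$a = 21$ ($a = 9 - -12 = 9 + 12 = 21$)
$b{\left(2 + 11,-18 \right)} \left(a + U{\left(12 \right)}\right) = 20 \left(21 + 26\right) = 20 \cdot 47 = 940$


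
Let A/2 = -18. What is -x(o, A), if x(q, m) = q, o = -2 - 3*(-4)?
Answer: -10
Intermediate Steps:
A = -36 (A = 2*(-18) = -36)
o = 10 (o = -2 + 12 = 10)
-x(o, A) = -1*10 = -10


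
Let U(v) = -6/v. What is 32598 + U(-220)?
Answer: 3585783/110 ≈ 32598.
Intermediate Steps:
32598 + U(-220) = 32598 - 6/(-220) = 32598 - 6*(-1/220) = 32598 + 3/110 = 3585783/110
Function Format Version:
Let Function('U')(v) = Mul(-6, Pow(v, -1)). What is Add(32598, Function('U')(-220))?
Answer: Rational(3585783, 110) ≈ 32598.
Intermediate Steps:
Add(32598, Function('U')(-220)) = Add(32598, Mul(-6, Pow(-220, -1))) = Add(32598, Mul(-6, Rational(-1, 220))) = Add(32598, Rational(3, 110)) = Rational(3585783, 110)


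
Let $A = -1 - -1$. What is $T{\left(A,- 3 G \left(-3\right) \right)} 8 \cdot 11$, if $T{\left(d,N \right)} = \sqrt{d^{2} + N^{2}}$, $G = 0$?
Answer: $0$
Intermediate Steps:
$A = 0$ ($A = -1 + 1 = 0$)
$T{\left(d,N \right)} = \sqrt{N^{2} + d^{2}}$
$T{\left(A,- 3 G \left(-3\right) \right)} 8 \cdot 11 = \sqrt{\left(\left(-3\right) 0 \left(-3\right)\right)^{2} + 0^{2}} \cdot 8 \cdot 11 = \sqrt{\left(0 \left(-3\right)\right)^{2} + 0} \cdot 8 \cdot 11 = \sqrt{0^{2} + 0} \cdot 8 \cdot 11 = \sqrt{0 + 0} \cdot 8 \cdot 11 = \sqrt{0} \cdot 8 \cdot 11 = 0 \cdot 8 \cdot 11 = 0 \cdot 11 = 0$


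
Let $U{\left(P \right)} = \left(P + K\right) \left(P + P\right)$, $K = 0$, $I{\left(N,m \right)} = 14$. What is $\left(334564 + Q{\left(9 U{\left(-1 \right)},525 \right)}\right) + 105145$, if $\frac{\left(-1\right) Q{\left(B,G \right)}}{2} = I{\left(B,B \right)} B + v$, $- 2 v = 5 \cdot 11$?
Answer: $439260$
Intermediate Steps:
$v = - \frac{55}{2}$ ($v = - \frac{5 \cdot 11}{2} = \left(- \frac{1}{2}\right) 55 = - \frac{55}{2} \approx -27.5$)
$U{\left(P \right)} = 2 P^{2}$ ($U{\left(P \right)} = \left(P + 0\right) \left(P + P\right) = P 2 P = 2 P^{2}$)
$Q{\left(B,G \right)} = 55 - 28 B$ ($Q{\left(B,G \right)} = - 2 \left(14 B - \frac{55}{2}\right) = - 2 \left(- \frac{55}{2} + 14 B\right) = 55 - 28 B$)
$\left(334564 + Q{\left(9 U{\left(-1 \right)},525 \right)}\right) + 105145 = \left(334564 + \left(55 - 28 \cdot 9 \cdot 2 \left(-1\right)^{2}\right)\right) + 105145 = \left(334564 + \left(55 - 28 \cdot 9 \cdot 2 \cdot 1\right)\right) + 105145 = \left(334564 + \left(55 - 28 \cdot 9 \cdot 2\right)\right) + 105145 = \left(334564 + \left(55 - 504\right)\right) + 105145 = \left(334564 - 449\right) + 105145 = 334115 + 105145 = 439260$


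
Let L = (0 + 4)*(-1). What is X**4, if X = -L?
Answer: 256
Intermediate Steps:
L = -4 (L = 4*(-1) = -4)
X = 4 (X = -1*(-4) = 4)
X**4 = 4**4 = 256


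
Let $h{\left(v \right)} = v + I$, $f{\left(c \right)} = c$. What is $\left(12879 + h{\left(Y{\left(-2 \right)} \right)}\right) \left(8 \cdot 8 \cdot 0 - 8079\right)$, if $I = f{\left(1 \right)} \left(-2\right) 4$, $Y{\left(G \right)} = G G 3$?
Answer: $-104081757$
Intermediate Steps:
$Y{\left(G \right)} = 3 G^{2}$ ($Y{\left(G \right)} = G^{2} \cdot 3 = 3 G^{2}$)
$I = -8$ ($I = 1 \left(-2\right) 4 = \left(-2\right) 4 = -8$)
$h{\left(v \right)} = -8 + v$ ($h{\left(v \right)} = v - 8 = -8 + v$)
$\left(12879 + h{\left(Y{\left(-2 \right)} \right)}\right) \left(8 \cdot 8 \cdot 0 - 8079\right) = \left(12879 - \left(8 - 3 \left(-2\right)^{2}\right)\right) \left(8 \cdot 8 \cdot 0 - 8079\right) = \left(12879 + \left(-8 + 3 \cdot 4\right)\right) \left(64 \cdot 0 - 8079\right) = \left(12879 + \left(-8 + 12\right)\right) \left(0 - 8079\right) = \left(12879 + 4\right) \left(-8079\right) = 12883 \left(-8079\right) = -104081757$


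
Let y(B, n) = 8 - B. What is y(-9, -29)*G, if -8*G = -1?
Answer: 17/8 ≈ 2.1250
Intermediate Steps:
G = ⅛ (G = -⅛*(-1) = ⅛ ≈ 0.12500)
y(-9, -29)*G = (8 - 1*(-9))*(⅛) = (8 + 9)*(⅛) = 17*(⅛) = 17/8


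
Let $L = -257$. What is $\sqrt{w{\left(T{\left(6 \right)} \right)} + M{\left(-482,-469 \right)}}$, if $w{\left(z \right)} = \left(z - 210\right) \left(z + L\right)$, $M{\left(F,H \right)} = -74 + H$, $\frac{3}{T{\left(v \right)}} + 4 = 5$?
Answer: $\sqrt{52035} \approx 228.11$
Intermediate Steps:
$T{\left(v \right)} = 3$ ($T{\left(v \right)} = \frac{3}{-4 + 5} = \frac{3}{1} = 3 \cdot 1 = 3$)
$w{\left(z \right)} = \left(-257 + z\right) \left(-210 + z\right)$ ($w{\left(z \right)} = \left(z - 210\right) \left(z - 257\right) = \left(-210 + z\right) \left(-257 + z\right) = \left(-257 + z\right) \left(-210 + z\right)$)
$\sqrt{w{\left(T{\left(6 \right)} \right)} + M{\left(-482,-469 \right)}} = \sqrt{\left(53970 + 3^{2} - 1401\right) - 543} = \sqrt{\left(53970 + 9 - 1401\right) - 543} = \sqrt{52578 - 543} = \sqrt{52035}$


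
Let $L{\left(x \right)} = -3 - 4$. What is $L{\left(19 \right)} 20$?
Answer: $-140$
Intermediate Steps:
$L{\left(x \right)} = -7$ ($L{\left(x \right)} = -3 - 4 = -7$)
$L{\left(19 \right)} 20 = \left(-7\right) 20 = -140$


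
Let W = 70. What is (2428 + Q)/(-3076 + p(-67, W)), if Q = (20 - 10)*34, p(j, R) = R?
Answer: -1384/1503 ≈ -0.92083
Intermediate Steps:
Q = 340 (Q = 10*34 = 340)
(2428 + Q)/(-3076 + p(-67, W)) = (2428 + 340)/(-3076 + 70) = 2768/(-3006) = 2768*(-1/3006) = -1384/1503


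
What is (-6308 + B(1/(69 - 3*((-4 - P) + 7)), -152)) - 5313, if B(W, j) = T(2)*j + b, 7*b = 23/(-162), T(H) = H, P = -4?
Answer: -13522973/1134 ≈ -11925.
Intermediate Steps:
b = -23/1134 (b = (23/(-162))/7 = (23*(-1/162))/7 = (⅐)*(-23/162) = -23/1134 ≈ -0.020282)
B(W, j) = -23/1134 + 2*j (B(W, j) = 2*j - 23/1134 = -23/1134 + 2*j)
(-6308 + B(1/(69 - 3*((-4 - P) + 7)), -152)) - 5313 = (-6308 + (-23/1134 + 2*(-152))) - 5313 = (-6308 + (-23/1134 - 304)) - 5313 = (-6308 - 344759/1134) - 5313 = -7498031/1134 - 5313 = -13522973/1134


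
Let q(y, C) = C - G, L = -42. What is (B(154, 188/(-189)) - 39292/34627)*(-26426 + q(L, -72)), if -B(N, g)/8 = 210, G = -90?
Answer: 1537279714016/34627 ≈ 4.4395e+7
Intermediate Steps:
B(N, g) = -1680 (B(N, g) = -8*210 = -1680)
q(y, C) = 90 + C (q(y, C) = C - 1*(-90) = C + 90 = 90 + C)
(B(154, 188/(-189)) - 39292/34627)*(-26426 + q(L, -72)) = (-1680 - 39292/34627)*(-26426 + (90 - 72)) = (-1680 - 39292*1/34627)*(-26426 + 18) = (-1680 - 39292/34627)*(-26408) = -58212652/34627*(-26408) = 1537279714016/34627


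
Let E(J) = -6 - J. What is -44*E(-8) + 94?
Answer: 6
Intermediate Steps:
-44*E(-8) + 94 = -44*(-6 - 1*(-8)) + 94 = -44*(-6 + 8) + 94 = -44*2 + 94 = -88 + 94 = 6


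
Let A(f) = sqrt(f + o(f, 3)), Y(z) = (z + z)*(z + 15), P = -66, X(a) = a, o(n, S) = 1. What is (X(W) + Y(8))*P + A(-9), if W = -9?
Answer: -23694 + 2*I*sqrt(2) ≈ -23694.0 + 2.8284*I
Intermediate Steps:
Y(z) = 2*z*(15 + z) (Y(z) = (2*z)*(15 + z) = 2*z*(15 + z))
A(f) = sqrt(1 + f) (A(f) = sqrt(f + 1) = sqrt(1 + f))
(X(W) + Y(8))*P + A(-9) = (-9 + 2*8*(15 + 8))*(-66) + sqrt(1 - 9) = (-9 + 2*8*23)*(-66) + sqrt(-8) = (-9 + 368)*(-66) + 2*I*sqrt(2) = 359*(-66) + 2*I*sqrt(2) = -23694 + 2*I*sqrt(2)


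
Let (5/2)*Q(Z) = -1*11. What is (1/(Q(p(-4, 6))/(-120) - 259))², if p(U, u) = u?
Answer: 90000/6035580721 ≈ 1.4912e-5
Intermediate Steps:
Q(Z) = -22/5 (Q(Z) = 2*(-1*11)/5 = (⅖)*(-11) = -22/5)
(1/(Q(p(-4, 6))/(-120) - 259))² = (1/(-22/5/(-120) - 259))² = (1/(-22/5*(-1/120) - 259))² = (1/(11/300 - 259))² = (1/(-77689/300))² = (-300/77689)² = 90000/6035580721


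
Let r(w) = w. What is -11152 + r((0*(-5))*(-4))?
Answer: -11152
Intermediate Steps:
-11152 + r((0*(-5))*(-4)) = -11152 + (0*(-5))*(-4) = -11152 + 0*(-4) = -11152 + 0 = -11152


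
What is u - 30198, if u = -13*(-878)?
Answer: -18784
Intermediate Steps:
u = 11414
u - 30198 = 11414 - 30198 = -18784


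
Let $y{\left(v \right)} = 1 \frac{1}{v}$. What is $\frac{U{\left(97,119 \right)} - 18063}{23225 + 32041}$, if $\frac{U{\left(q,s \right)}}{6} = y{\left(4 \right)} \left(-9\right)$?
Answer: $- \frac{12051}{36844} \approx -0.32708$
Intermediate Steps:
$y{\left(v \right)} = \frac{1}{v}$
$U{\left(q,s \right)} = - \frac{27}{2}$ ($U{\left(q,s \right)} = 6 \cdot \frac{1}{4} \left(-9\right) = 6 \left(- \frac{9}{4}\right) = - \frac{27}{2}$)
$\frac{U{\left(97,119 \right)} - 18063}{23225 + 32041} = \frac{- \frac{27}{2} - 18063}{23225 + 32041} = - \frac{36153}{2 \cdot 55266} = \left(- \frac{36153}{2}\right) \frac{1}{55266} = - \frac{12051}{36844}$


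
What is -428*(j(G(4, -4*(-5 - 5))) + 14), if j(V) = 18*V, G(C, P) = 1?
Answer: -13696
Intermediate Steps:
-428*(j(G(4, -4*(-5 - 5))) + 14) = -428*(18*1 + 14) = -428*(18 + 14) = -428*32 = -13696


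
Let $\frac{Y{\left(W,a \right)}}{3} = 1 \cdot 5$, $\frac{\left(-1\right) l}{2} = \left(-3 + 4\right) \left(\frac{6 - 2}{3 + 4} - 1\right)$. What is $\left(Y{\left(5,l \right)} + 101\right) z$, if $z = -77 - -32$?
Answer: $-5220$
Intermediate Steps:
$z = -45$ ($z = -77 + 32 = -45$)
$l = \frac{6}{7}$ ($l = - 2 \left(-3 + 4\right) \left(\frac{6 - 2}{3 + 4} - 1\right) = - 2 \cdot 1 \left(\frac{4}{7} - 1\right) = - 2 \cdot 1 \left(- \frac{3}{7}\right) = \left(-2\right) \left(- \frac{3}{7}\right) = \frac{6}{7} \approx 0.85714$)
$Y{\left(W,a \right)} = 15$ ($Y{\left(W,a \right)} = 3 \cdot 1 \cdot 5 = 3 \cdot 5 = 15$)
$\left(Y{\left(5,l \right)} + 101\right) z = \left(15 + 101\right) \left(-45\right) = 116 \left(-45\right) = -5220$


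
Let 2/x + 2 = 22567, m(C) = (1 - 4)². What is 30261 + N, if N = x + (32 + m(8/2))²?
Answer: 720771232/22565 ≈ 31942.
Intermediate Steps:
m(C) = 9 (m(C) = (-3)² = 9)
x = 2/22565 (x = 2/(-2 + 22567) = 2/22565 ≈ 8.8633e-5)
N = 37931767/22565 (N = 2/22565 + (32 + 9)² = 2/22565 + 41² = 2/22565 + 1681 = 37931767/22565 ≈ 1681.0)
30261 + N = 30261 + 37931767/22565 = 720771232/22565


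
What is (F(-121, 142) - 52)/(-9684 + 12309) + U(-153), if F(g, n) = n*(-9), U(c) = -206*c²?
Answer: -361669088/75 ≈ -4.8223e+6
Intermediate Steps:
F(g, n) = -9*n
(F(-121, 142) - 52)/(-9684 + 12309) + U(-153) = (-9*142 - 52)/(-9684 + 12309) - 206*(-153)² = (-1278 - 52)/2625 - 206*23409 = -1330*1/2625 - 4822254 = -38/75 - 4822254 = -361669088/75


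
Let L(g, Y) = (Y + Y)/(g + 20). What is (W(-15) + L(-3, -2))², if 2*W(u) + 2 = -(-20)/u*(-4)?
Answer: 5329/2601 ≈ 2.0488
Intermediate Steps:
W(u) = -1 - 40/u (W(u) = -1 + (-(-20)/u*(-4))/2 = -1 + ((20/u)*(-4))/2 = -1 + (-80/u)/2 = -1 - 40/u)
L(g, Y) = 2*Y/(20 + g) (L(g, Y) = (2*Y)/(20 + g) = 2*Y/(20 + g))
(W(-15) + L(-3, -2))² = ((-40 - 1*(-15))/(-15) + 2*(-2)/(20 - 3))² = (-(-40 + 15)/15 + 2*(-2)/17)² = (-1/15*(-25) + 2*(-2)*(1/17))² = (5/3 - 4/17)² = (73/51)² = 5329/2601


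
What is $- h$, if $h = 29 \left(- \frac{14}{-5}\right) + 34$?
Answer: $- \frac{576}{5} \approx -115.2$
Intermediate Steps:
$h = \frac{576}{5}$ ($h = 29 \left(\left(-14\right) \left(- \frac{1}{5}\right)\right) + 34 = 29 \cdot \frac{14}{5} + 34 = \frac{406}{5} + 34 = \frac{576}{5} \approx 115.2$)
$- h = \left(-1\right) \frac{576}{5} = - \frac{576}{5}$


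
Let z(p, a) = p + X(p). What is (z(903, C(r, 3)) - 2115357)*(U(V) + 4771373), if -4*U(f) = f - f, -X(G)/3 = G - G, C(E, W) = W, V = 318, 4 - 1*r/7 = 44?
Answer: -10088848725342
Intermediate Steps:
r = -280 (r = 28 - 7*44 = 28 - 308 = -280)
X(G) = 0 (X(G) = -3*(G - G) = -3*0 = 0)
U(f) = 0 (U(f) = -(f - f)/4 = -¼*0 = 0)
z(p, a) = p (z(p, a) = p + 0 = p)
(z(903, C(r, 3)) - 2115357)*(U(V) + 4771373) = (903 - 2115357)*(0 + 4771373) = -2114454*4771373 = -10088848725342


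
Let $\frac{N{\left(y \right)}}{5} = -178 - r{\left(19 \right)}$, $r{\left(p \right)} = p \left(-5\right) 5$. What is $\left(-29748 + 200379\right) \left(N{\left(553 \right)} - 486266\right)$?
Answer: $-82718666811$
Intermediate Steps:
$r{\left(p \right)} = - 25 p$ ($r{\left(p \right)} = - 5 p 5 = - 25 p$)
$N{\left(y \right)} = 1485$ ($N{\left(y \right)} = 5 \left(-178 - \left(-25\right) 19\right) = 5 \left(-178 - -475\right) = 5 \left(-178 + 475\right) = 5 \cdot 297 = 1485$)
$\left(-29748 + 200379\right) \left(N{\left(553 \right)} - 486266\right) = \left(-29748 + 200379\right) \left(1485 - 486266\right) = 170631 \left(-484781\right) = -82718666811$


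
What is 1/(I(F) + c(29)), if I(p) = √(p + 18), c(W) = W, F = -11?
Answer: 29/834 - √7/834 ≈ 0.031600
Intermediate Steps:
I(p) = √(18 + p)
1/(I(F) + c(29)) = 1/(√(18 - 11) + 29) = 1/(√7 + 29) = 1/(29 + √7)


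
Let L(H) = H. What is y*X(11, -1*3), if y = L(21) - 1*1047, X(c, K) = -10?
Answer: 10260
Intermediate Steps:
y = -1026 (y = 21 - 1*1047 = 21 - 1047 = -1026)
y*X(11, -1*3) = -1026*(-10) = 10260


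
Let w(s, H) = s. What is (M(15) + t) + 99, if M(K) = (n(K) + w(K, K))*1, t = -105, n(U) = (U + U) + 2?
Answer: 41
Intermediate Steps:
n(U) = 2 + 2*U (n(U) = 2*U + 2 = 2 + 2*U)
M(K) = 2 + 3*K (M(K) = ((2 + 2*K) + K)*1 = (2 + 3*K)*1 = 2 + 3*K)
(M(15) + t) + 99 = ((2 + 3*15) - 105) + 99 = ((2 + 45) - 105) + 99 = (47 - 105) + 99 = -58 + 99 = 41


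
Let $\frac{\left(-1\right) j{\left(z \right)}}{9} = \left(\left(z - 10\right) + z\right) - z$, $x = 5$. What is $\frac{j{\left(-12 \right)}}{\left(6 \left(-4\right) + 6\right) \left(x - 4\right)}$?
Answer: $-11$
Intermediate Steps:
$j{\left(z \right)} = 90 - 9 z$ ($j{\left(z \right)} = - 9 \left(\left(\left(z - 10\right) + z\right) - z\right) = - 9 \left(\left(\left(-10 + z\right) + z\right) - z\right) = - 9 \left(\left(-10 + 2 z\right) - z\right) = - 9 \left(-10 + z\right) = 90 - 9 z$)
$\frac{j{\left(-12 \right)}}{\left(6 \left(-4\right) + 6\right) \left(x - 4\right)} = \frac{90 - -108}{\left(6 \left(-4\right) + 6\right) \left(5 - 4\right)} = \frac{90 + 108}{\left(-24 + 6\right) 1} = \frac{198}{\left(-18\right) 1} = \frac{198}{-18} = 198 \left(- \frac{1}{18}\right) = -11$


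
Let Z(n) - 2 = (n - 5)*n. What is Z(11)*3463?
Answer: 235484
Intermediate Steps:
Z(n) = 2 + n*(-5 + n) (Z(n) = 2 + (n - 5)*n = 2 + (-5 + n)*n = 2 + n*(-5 + n))
Z(11)*3463 = (2 + 11² - 5*11)*3463 = (2 + 121 - 55)*3463 = 68*3463 = 235484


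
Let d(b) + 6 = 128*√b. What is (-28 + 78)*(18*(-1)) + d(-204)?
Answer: -906 + 256*I*√51 ≈ -906.0 + 1828.2*I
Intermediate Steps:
d(b) = -6 + 128*√b
(-28 + 78)*(18*(-1)) + d(-204) = (-28 + 78)*(18*(-1)) + (-6 + 128*√(-204)) = 50*(-18) + (-6 + 128*(2*I*√51)) = -900 + (-6 + 256*I*√51) = -906 + 256*I*√51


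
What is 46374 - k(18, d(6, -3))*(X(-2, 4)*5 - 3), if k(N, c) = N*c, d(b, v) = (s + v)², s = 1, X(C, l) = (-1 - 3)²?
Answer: 40830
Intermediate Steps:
X(C, l) = 16 (X(C, l) = (-4)² = 16)
d(b, v) = (1 + v)²
46374 - k(18, d(6, -3))*(X(-2, 4)*5 - 3) = 46374 - 18*(1 - 3)²*(16*5 - 3) = 46374 - 18*(-2)²*(80 - 3) = 46374 - 18*4*77 = 46374 - 72*77 = 46374 - 1*5544 = 46374 - 5544 = 40830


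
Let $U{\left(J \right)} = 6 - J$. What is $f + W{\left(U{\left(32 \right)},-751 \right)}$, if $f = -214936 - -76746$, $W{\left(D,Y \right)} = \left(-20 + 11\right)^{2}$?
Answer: $-138109$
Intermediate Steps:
$W{\left(D,Y \right)} = 81$ ($W{\left(D,Y \right)} = \left(-9\right)^{2} = 81$)
$f = -138190$ ($f = -214936 + 76746 = -138190$)
$f + W{\left(U{\left(32 \right)},-751 \right)} = -138190 + 81 = -138109$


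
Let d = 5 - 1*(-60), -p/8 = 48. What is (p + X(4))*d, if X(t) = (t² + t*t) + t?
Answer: -22620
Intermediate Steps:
p = -384 (p = -8*48 = -384)
X(t) = t + 2*t² (X(t) = (t² + t²) + t = 2*t² + t = t + 2*t²)
d = 65 (d = 5 + 60 = 65)
(p + X(4))*d = (-384 + 4*(1 + 2*4))*65 = (-384 + 4*(1 + 8))*65 = (-384 + 4*9)*65 = (-384 + 36)*65 = -348*65 = -22620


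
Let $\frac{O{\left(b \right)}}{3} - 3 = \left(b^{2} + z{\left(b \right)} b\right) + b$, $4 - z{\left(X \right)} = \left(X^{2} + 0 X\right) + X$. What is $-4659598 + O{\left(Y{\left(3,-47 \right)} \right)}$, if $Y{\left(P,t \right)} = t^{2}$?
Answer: $-32342272441$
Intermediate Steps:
$z{\left(X \right)} = 4 - X - X^{2}$ ($z{\left(X \right)} = 4 - \left(\left(X^{2} + 0 X\right) + X\right) = 4 - \left(\left(X^{2} + 0\right) + X\right) = 4 - \left(X^{2} + X\right) = 4 - \left(X + X^{2}\right) = 4 - X - X^{2}$)
$O{\left(b \right)} = 9 + 3 b + 3 b^{2} + 3 b \left(4 - b - b^{2}\right)$ ($O{\left(b \right)} = 9 + 3 \left(\left(b^{2} + \left(4 - b - b^{2}\right) b\right) + b\right) = 9 + 3 \left(\left(b^{2} + b \left(4 - b - b^{2}\right)\right) + b\right) = 9 + 3 \left(b + b^{2} + b \left(4 - b - b^{2}\right)\right) = 9 + \left(3 b + 3 b^{2} + 3 b \left(4 - b - b^{2}\right)\right) = 9 + 3 b + 3 b^{2} + 3 b \left(4 - b - b^{2}\right)$)
$-4659598 + O{\left(Y{\left(3,-47 \right)} \right)} = -4659598 + \left(9 - 3 \left(\left(-47\right)^{2}\right)^{3} + 15 \left(-47\right)^{2}\right) = -4659598 + \left(9 - 3 \cdot 2209^{3} + 15 \cdot 2209\right) = -4659598 + \left(9 - 32337645987 + 33135\right) = -4659598 - 32337612843 = -32342272441$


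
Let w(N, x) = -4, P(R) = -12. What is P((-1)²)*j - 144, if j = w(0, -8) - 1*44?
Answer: 432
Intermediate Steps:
j = -48 (j = -4 - 1*44 = -4 - 44 = -48)
P((-1)²)*j - 144 = -12*(-48) - 144 = 576 - 144 = 432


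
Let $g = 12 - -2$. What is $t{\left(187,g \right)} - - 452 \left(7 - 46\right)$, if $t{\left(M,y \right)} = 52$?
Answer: $-17576$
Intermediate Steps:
$g = 14$ ($g = 12 + 2 = 14$)
$t{\left(187,g \right)} - - 452 \left(7 - 46\right) = 52 - - 452 \left(7 - 46\right) = 52 - \left(-452\right) \left(-39\right) = 52 - 17628 = -17576$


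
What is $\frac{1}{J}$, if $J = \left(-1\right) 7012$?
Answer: $- \frac{1}{7012} \approx -0.00014261$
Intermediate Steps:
$J = -7012$
$\frac{1}{J} = \frac{1}{-7012} = - \frac{1}{7012}$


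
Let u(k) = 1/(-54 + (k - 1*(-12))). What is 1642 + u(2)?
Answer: 65679/40 ≈ 1642.0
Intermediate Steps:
u(k) = 1/(-42 + k) (u(k) = 1/(-54 + (k + 12)) = 1/(-54 + (12 + k)) = 1/(-42 + k))
1642 + u(2) = 1642 + 1/(-42 + 2) = 1642 + 1/(-40) = 1642 - 1/40 = 65679/40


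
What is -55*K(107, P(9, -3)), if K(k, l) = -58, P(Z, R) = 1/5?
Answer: 3190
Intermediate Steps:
P(Z, R) = ⅕
-55*K(107, P(9, -3)) = -55*(-58) = 3190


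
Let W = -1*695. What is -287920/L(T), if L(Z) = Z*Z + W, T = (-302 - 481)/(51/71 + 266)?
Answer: 61385839640/146339683 ≈ 419.48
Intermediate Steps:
W = -695
T = -1917/653 (T = -783/(51*(1/71) + 266) = -783/(51/71 + 266) = -783/18937/71 = -783*71/18937 = -1917/653 ≈ -2.9357)
L(Z) = -695 + Z² (L(Z) = Z*Z - 695 = Z² - 695 = -695 + Z²)
-287920/L(T) = -287920/(-695 + (-1917/653)²) = -287920/(-695 + 3674889/426409) = -287920/(-292679366/426409) = -287920*(-426409/292679366) = 61385839640/146339683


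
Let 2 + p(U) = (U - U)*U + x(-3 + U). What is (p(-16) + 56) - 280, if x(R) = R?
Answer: -245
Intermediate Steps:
p(U) = -5 + U (p(U) = -2 + ((U - U)*U + (-3 + U)) = -2 + (0*U + (-3 + U)) = -2 + (0 + (-3 + U)) = -2 + (-3 + U) = -5 + U)
(p(-16) + 56) - 280 = ((-5 - 16) + 56) - 280 = (-21 + 56) - 280 = 35 - 280 = -245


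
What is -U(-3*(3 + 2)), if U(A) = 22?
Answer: -22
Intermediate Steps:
-U(-3*(3 + 2)) = -1*22 = -22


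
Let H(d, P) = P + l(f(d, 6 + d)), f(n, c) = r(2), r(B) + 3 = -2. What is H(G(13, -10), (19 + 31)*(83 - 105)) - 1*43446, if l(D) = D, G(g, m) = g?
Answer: -44551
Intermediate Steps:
r(B) = -5 (r(B) = -3 - 2 = -5)
f(n, c) = -5
H(d, P) = -5 + P (H(d, P) = P - 5 = -5 + P)
H(G(13, -10), (19 + 31)*(83 - 105)) - 1*43446 = (-5 + (19 + 31)*(83 - 105)) - 1*43446 = (-5 + 50*(-22)) - 43446 = (-5 - 1100) - 43446 = -1105 - 43446 = -44551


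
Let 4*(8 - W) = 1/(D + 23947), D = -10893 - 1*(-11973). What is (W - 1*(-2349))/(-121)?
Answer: -235954555/12113068 ≈ -19.479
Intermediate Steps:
D = 1080 (D = -10893 + 11973 = 1080)
W = 800863/100108 (W = 8 - 1/(4*(1080 + 23947)) = 8 - ¼/25027 = 8 - ¼*1/25027 = 8 - 1/100108 = 800863/100108 ≈ 8.0000)
(W - 1*(-2349))/(-121) = (800863/100108 - 1*(-2349))/(-121) = (800863/100108 + 2349)*(-1/121) = (235954555/100108)*(-1/121) = -235954555/12113068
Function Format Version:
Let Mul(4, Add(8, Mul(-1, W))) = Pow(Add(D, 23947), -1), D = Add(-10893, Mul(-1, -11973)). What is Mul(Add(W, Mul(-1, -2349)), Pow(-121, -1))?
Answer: Rational(-235954555, 12113068) ≈ -19.479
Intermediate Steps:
D = 1080 (D = Add(-10893, 11973) = 1080)
W = Rational(800863, 100108) (W = Add(8, Mul(Rational(-1, 4), Pow(Add(1080, 23947), -1))) = Add(8, Mul(Rational(-1, 4), Pow(25027, -1))) = Add(8, Mul(Rational(-1, 4), Rational(1, 25027))) = Add(8, Rational(-1, 100108)) = Rational(800863, 100108) ≈ 8.0000)
Mul(Add(W, Mul(-1, -2349)), Pow(-121, -1)) = Mul(Add(Rational(800863, 100108), Mul(-1, -2349)), Pow(-121, -1)) = Mul(Add(Rational(800863, 100108), 2349), Rational(-1, 121)) = Mul(Rational(235954555, 100108), Rational(-1, 121)) = Rational(-235954555, 12113068)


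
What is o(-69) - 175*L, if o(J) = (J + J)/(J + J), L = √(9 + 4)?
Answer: 1 - 175*√13 ≈ -629.97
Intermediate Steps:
L = √13 ≈ 3.6056
o(J) = 1 (o(J) = (2*J)/((2*J)) = (2*J)*(1/(2*J)) = 1)
o(-69) - 175*L = 1 - 175*√13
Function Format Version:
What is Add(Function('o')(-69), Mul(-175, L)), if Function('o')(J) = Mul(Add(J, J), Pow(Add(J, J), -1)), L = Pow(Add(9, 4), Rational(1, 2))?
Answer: Add(1, Mul(-175, Pow(13, Rational(1, 2)))) ≈ -629.97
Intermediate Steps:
L = Pow(13, Rational(1, 2)) ≈ 3.6056
Function('o')(J) = 1 (Function('o')(J) = Mul(Mul(2, J), Pow(Mul(2, J), -1)) = Mul(Mul(2, J), Mul(Rational(1, 2), Pow(J, -1))) = 1)
Add(Function('o')(-69), Mul(-175, L)) = Add(1, Mul(-175, Pow(13, Rational(1, 2))))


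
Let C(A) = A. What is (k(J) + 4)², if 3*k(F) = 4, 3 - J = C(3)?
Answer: 256/9 ≈ 28.444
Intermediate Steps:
J = 0 (J = 3 - 1*3 = 3 - 3 = 0)
k(F) = 4/3 (k(F) = (⅓)*4 = 4/3)
(k(J) + 4)² = (4/3 + 4)² = (16/3)² = 256/9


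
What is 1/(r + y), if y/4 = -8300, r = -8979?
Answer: -1/42179 ≈ -2.3708e-5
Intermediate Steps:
y = -33200 (y = 4*(-8300) = -33200)
1/(r + y) = 1/(-8979 - 33200) = 1/(-42179) = -1/42179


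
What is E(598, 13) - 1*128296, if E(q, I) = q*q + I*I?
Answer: 229477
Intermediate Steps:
E(q, I) = I² + q² (E(q, I) = q² + I² = I² + q²)
E(598, 13) - 1*128296 = (13² + 598²) - 1*128296 = (169 + 357604) - 128296 = 357773 - 128296 = 229477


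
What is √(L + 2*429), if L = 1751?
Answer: √2609 ≈ 51.078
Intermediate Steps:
√(L + 2*429) = √(1751 + 2*429) = √(1751 + 858) = √2609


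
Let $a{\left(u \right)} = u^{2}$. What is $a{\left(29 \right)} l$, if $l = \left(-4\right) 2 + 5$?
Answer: $-2523$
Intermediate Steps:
$l = -3$ ($l = -8 + 5 = -3$)
$a{\left(29 \right)} l = 29^{2} \left(-3\right) = 841 \left(-3\right) = -2523$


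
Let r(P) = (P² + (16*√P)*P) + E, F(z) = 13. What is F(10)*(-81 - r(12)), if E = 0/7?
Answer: -2925 - 4992*√3 ≈ -11571.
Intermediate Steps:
E = 0 (E = 0*(⅐) = 0)
r(P) = P² + 16*P^(3/2) (r(P) = (P² + (16*√P)*P) + 0 = (P² + 16*P^(3/2)) + 0 = P² + 16*P^(3/2))
F(10)*(-81 - r(12)) = 13*(-81 - (12² + 16*12^(3/2))) = 13*(-81 - (144 + 16*(24*√3))) = 13*(-81 - (144 + 384*√3)) = 13*(-81 + (-144 - 384*√3)) = 13*(-225 - 384*√3) = -2925 - 4992*√3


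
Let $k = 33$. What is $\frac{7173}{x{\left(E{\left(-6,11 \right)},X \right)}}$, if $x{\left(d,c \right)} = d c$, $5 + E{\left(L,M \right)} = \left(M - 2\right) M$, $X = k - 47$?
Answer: $- \frac{7173}{1316} \approx -5.4506$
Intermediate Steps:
$X = -14$ ($X = 33 - 47 = -14$)
$E{\left(L,M \right)} = -5 + M \left(-2 + M\right)$ ($E{\left(L,M \right)} = -5 + \left(M - 2\right) M = -5 + \left(-2 + M\right) M = -5 + M \left(-2 + M\right)$)
$x{\left(d,c \right)} = c d$
$\frac{7173}{x{\left(E{\left(-6,11 \right)},X \right)}} = \frac{7173}{\left(-14\right) \left(-5 + 11^{2} - 22\right)} = \frac{7173}{\left(-14\right) \left(-5 + 121 - 22\right)} = \frac{7173}{\left(-14\right) 94} = \frac{7173}{-1316} = 7173 \left(- \frac{1}{1316}\right) = - \frac{7173}{1316}$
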